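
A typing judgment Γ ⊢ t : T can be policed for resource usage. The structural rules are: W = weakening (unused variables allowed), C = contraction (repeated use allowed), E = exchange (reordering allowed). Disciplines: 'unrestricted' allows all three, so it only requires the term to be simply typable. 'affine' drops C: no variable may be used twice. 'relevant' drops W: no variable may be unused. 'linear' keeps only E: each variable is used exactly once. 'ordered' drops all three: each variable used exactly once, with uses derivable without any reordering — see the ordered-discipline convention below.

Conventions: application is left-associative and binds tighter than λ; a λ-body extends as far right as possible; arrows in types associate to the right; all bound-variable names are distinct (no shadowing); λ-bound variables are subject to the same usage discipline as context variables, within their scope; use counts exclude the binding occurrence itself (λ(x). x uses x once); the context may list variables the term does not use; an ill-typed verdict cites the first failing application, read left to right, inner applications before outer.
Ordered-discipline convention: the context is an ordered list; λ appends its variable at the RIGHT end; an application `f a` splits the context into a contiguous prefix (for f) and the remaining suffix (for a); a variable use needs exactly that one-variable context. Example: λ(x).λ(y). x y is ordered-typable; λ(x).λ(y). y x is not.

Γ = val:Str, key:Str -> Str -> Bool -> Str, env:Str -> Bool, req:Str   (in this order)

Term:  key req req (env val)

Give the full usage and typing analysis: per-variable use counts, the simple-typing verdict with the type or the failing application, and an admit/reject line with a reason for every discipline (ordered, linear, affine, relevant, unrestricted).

use counts: val: 1; key: 1; env: 1; req: 2
left-to-right use order: key, req, req, env, val
typing: well-typed at Str
ordered: ✗ — needs contraction — req ×2
linear: ✗ — needs contraction — req ×2
affine: ✗ — needs contraction — req ×2
relevant: ✓ — none of val, key, env, req goes unused
unrestricted: ✓ — type-checks (Str) and nothing is barred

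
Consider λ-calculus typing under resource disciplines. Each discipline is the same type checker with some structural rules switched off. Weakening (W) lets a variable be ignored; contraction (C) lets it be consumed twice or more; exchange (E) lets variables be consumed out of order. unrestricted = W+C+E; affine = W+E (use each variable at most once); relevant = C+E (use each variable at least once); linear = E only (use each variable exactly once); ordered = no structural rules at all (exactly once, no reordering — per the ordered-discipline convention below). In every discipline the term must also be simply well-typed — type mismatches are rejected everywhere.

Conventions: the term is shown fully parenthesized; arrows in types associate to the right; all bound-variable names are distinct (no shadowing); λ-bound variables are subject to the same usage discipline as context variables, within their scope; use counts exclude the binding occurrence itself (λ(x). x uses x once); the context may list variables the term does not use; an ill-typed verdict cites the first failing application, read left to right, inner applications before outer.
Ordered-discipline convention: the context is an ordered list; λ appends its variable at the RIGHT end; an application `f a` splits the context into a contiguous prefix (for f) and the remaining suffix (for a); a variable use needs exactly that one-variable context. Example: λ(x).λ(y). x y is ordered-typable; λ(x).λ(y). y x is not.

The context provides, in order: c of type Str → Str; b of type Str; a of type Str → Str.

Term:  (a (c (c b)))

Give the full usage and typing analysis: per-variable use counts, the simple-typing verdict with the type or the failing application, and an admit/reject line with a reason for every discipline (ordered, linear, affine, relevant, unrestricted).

counts: c=2, b=1, a=1
order of uses: a, c, c, b
typing: the term checks, with type Str
ordered ✗ (repeated use of c ×2)
linear ✗ (repeated use of c ×2)
affine ✗ (repeated use of c ×2)
relevant ✓ (every one of c, b, a appears)
unrestricted ✓ (simply typable at Str; W, C, E all held)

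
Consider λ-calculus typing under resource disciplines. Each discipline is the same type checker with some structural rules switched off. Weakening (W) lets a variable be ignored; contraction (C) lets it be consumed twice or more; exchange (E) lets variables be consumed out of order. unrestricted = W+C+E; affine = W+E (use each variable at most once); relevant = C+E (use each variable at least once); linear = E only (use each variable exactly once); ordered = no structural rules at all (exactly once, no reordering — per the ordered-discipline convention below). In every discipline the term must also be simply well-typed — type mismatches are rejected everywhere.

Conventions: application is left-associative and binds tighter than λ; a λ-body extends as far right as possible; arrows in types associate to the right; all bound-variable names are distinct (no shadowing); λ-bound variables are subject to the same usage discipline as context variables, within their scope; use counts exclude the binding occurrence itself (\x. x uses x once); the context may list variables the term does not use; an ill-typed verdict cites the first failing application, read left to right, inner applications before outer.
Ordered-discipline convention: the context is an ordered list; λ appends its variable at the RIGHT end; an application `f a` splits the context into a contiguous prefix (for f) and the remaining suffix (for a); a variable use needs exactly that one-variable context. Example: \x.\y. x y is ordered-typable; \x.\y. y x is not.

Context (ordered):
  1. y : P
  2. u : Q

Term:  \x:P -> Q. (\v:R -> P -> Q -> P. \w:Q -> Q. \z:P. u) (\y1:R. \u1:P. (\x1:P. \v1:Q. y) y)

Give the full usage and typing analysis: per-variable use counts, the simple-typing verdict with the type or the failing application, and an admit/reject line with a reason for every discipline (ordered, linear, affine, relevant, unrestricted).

variable uses: y ×2; u ×1; x [bound] ×0; v [bound] ×0; w [bound] ×0; z [bound] ×0; y1 [bound] ×0; u1 [bound] ×0; x1 [bound] ×0; v1 [bound] ×0
uses in reading order: u, y, y
typing: ✓ — (P -> Q) -> (Q -> Q) -> P -> Q
ordered: ✗, repeated use of y ×2; unused: x, v, w, z, y1, u1, x1, v1 — weakening required
linear: ✗, repeated use of y ×2; unused: x, v, w, z, y1, u1, x1, v1 — weakening required
affine: ✗, repeated use of y ×2
relevant: ✗, unused: x, v, w, z, y1, u1, x1, v1 — weakening required
unrestricted: ✓, simply typable at (P -> Q) -> (Q -> Q) -> P -> Q; W, C, E all held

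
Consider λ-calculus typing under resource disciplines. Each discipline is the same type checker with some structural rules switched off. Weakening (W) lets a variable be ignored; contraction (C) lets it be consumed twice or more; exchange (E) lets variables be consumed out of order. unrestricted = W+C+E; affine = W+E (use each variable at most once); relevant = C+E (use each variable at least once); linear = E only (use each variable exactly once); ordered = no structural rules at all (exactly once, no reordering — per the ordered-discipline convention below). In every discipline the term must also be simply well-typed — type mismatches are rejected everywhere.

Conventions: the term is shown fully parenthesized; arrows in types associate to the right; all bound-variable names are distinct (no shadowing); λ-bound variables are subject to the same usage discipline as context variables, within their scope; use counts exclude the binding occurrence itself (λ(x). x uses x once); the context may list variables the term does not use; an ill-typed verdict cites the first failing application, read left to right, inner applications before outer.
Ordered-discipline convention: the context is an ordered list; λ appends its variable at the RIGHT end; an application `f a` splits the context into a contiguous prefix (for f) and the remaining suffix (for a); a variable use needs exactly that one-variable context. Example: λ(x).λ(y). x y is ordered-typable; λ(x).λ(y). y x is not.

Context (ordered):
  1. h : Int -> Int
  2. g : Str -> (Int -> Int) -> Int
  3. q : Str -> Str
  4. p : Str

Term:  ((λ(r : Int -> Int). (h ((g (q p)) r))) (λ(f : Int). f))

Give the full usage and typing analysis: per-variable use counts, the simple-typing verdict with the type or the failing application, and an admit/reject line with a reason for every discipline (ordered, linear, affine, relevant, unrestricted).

usage: h: 1; g: 1; q: 1; p: 1; r (λ-bound): 1; f (λ-bound): 1
left-to-right use order: h, g, q, p, r, f
typing: the term checks, with type Int
ordered: ✓, single-use (h, g, q, p, r, f), ordered derivation ok
linear: ✓, single use per variable (h, g, q, p, r, f)
affine: ✓, none of h, g, q, p, r, f used more than once
relevant: ✓, none of h, g, q, p, r, f goes unused
unrestricted: ✓, type-checks (Int) and nothing is barred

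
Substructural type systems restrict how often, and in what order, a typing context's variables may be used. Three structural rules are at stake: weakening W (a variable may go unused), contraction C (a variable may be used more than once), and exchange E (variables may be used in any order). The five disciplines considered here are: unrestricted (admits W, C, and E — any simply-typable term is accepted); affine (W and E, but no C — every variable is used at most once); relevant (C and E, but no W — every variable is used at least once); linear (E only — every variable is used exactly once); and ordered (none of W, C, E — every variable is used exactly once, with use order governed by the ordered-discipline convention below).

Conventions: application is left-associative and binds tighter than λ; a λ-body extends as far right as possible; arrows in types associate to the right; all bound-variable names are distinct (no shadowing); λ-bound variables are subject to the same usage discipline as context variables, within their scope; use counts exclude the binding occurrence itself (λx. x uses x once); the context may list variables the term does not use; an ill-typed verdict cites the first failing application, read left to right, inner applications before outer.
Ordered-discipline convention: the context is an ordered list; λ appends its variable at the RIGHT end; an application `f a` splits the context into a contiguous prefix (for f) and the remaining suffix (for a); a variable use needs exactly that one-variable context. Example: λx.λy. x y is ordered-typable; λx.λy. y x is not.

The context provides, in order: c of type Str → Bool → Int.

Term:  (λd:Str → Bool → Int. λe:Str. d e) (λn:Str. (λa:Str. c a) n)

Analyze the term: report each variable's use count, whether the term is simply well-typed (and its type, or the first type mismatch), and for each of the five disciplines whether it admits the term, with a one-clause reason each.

counts: c: 1×; d [bound]: 1×; e [bound]: 1×; n [bound]: 1×; a [bound]: 1×
use order (left to right): d, e, c, a, n
typing: well-typed at Str → Bool → Int
ordered ✓ (one use each (c, d, e, n, a); ordered split holds)
linear ✓ (c, d, e, n, a: one use apiece)
affine ✓ (at most one use each (c, d, e, n, a))
relevant ✓ (every one of c, d, e, n, a appears)
unrestricted ✓ (simply typable at Str → Bool → Int; W, C, E all held)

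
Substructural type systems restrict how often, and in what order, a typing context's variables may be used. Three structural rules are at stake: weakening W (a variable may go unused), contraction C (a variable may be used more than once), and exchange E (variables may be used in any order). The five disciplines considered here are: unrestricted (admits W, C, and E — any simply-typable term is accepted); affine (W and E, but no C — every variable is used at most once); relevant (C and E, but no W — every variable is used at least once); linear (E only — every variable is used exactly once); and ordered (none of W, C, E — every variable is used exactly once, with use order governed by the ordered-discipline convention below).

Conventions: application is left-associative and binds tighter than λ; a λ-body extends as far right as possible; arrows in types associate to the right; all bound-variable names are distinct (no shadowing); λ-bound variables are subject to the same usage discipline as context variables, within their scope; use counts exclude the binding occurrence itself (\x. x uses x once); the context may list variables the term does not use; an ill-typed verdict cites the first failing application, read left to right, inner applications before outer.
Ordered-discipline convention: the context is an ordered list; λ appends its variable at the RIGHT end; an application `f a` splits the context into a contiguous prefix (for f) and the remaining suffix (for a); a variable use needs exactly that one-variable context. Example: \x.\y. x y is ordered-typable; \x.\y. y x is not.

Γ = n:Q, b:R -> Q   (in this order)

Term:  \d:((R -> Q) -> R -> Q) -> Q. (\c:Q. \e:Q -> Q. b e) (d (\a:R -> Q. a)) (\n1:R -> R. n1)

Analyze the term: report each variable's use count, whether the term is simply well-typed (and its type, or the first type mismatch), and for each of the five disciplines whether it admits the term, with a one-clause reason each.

variable uses: n: 0, b: 1, d (bound): 1, c (bound): 0, e (bound): 1, a (bound): 1, n1 (bound): 1
use order (left to right): b, e, d, a, n1
typing: ill-typed: an argument Q -> Q mismatches the expected R
ordered ✗ (not simply typable)
linear ✗ (fails simple typing)
affine ✗ (a type mismatch blocks all five)
relevant ✗ (the type mismatch rejects it)
unrestricted ✗ (not simply typable)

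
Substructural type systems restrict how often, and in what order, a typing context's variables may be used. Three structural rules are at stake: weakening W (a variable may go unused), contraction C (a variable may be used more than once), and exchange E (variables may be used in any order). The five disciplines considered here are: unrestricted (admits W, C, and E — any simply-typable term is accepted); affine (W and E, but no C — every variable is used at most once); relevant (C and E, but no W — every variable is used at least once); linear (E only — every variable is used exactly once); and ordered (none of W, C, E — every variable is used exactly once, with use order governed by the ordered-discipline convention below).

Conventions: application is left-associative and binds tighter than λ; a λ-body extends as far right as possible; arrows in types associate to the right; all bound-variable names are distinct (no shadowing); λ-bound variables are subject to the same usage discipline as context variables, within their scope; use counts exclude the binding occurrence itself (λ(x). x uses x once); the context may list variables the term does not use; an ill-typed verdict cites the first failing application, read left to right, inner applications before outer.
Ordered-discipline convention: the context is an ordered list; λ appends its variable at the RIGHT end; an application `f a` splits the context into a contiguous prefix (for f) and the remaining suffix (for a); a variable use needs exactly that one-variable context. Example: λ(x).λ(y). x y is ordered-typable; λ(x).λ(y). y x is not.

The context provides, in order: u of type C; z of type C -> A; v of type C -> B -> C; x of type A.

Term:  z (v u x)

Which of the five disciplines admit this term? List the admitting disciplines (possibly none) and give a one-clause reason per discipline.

admitted in: none
counts: u=1, z=1, v=1, x=1
uses in reading order: z, v, u, x
typing: ill-typed: argument of type A where B is required
ordered: ✗ — fails simple typing
linear: ✗ — a type mismatch blocks all five
affine: ✗ — the type mismatch rejects it
relevant: ✗ — not simply typable
unrestricted: ✗ — fails simple typing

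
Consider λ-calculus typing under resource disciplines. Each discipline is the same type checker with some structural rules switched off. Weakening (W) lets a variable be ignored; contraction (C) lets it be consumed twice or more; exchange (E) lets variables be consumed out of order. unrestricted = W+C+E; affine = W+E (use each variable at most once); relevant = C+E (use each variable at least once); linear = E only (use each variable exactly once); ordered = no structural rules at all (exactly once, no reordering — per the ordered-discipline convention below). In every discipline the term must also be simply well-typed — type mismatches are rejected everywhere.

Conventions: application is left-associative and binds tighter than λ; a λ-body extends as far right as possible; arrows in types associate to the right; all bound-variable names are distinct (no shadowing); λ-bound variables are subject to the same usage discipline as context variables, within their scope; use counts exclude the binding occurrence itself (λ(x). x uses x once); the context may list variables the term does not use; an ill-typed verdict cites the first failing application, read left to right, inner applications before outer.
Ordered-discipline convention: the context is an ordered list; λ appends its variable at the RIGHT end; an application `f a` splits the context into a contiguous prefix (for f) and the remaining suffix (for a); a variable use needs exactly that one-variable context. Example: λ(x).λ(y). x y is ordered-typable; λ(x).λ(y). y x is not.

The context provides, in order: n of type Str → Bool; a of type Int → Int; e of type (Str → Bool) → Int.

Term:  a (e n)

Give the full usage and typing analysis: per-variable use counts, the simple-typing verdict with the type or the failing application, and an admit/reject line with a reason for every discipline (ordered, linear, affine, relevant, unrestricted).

use counts: n: 1×, a: 1×, e: 1×
use order (left to right): a, e, n
typing: well-typed — term : Int
ordered: ✗, needs exchange: uses follow a, e, n
linear: ✓, each of n, a, e used exactly once
affine: ✓, none of n, a, e used more than once
relevant: ✓, n, a, e: all used, weakening unneeded
unrestricted: ✓, type-checks (Int) and nothing is barred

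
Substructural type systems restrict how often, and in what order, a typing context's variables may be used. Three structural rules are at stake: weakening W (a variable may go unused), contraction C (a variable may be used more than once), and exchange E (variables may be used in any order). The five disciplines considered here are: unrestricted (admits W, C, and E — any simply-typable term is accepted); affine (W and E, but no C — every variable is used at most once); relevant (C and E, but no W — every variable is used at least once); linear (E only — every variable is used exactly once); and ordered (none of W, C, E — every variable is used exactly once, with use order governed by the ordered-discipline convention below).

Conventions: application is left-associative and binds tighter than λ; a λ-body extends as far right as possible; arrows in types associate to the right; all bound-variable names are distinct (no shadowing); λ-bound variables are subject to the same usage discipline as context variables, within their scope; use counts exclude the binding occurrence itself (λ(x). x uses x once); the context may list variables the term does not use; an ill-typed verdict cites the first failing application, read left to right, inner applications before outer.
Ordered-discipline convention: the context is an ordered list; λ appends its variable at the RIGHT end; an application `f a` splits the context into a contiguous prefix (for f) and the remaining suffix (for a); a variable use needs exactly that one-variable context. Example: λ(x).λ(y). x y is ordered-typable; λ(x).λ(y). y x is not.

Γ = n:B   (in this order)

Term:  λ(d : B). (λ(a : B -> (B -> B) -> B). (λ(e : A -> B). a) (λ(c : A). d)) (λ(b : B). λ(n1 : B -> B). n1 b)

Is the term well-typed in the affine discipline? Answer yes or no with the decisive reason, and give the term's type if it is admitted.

yes — none of n, d, a, e, c, b, n1 used more than once; term : B -> B -> (B -> B) -> B
variable uses: n: 0×; d (λ-bound): 1×; a (λ-bound): 1×; e (λ-bound): 0×; c (λ-bound): 0×; b (λ-bound): 1×; n1 (λ-bound): 1×
left-to-right use order: a, d, n1, b
typing: well-typed at B -> B -> (B -> B) -> B
across the five disciplines: ordered ✗; linear ✗; affine ✓; relevant ✗; unrestricted ✓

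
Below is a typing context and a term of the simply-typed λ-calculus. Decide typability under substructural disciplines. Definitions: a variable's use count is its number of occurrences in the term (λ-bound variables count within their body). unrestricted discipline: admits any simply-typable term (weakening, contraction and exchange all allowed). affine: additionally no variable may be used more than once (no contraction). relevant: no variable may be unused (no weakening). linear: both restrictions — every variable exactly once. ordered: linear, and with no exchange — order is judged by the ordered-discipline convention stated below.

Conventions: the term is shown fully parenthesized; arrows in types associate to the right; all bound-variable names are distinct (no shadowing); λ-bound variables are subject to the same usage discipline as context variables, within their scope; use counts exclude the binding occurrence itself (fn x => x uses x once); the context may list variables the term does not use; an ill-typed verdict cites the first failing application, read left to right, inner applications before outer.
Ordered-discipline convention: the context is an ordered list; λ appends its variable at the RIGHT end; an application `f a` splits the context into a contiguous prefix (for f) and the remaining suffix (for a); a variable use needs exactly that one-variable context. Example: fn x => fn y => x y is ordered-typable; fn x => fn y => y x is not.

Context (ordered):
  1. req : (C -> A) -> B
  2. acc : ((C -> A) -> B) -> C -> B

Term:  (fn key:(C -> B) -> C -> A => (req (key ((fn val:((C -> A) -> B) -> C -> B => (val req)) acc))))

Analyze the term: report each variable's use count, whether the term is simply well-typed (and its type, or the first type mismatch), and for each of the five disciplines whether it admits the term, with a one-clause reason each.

use counts: req: 2×, acc: 1×, key [bound]: 1×, val [bound]: 1×
left-to-right use order: req, key, val, req, acc
typing: well-typed at ((C -> B) -> C -> A) -> B
ordered: ✗ — req ×2 used more than once (contraction)
linear: ✗ — req ×2 used more than once (contraction)
affine: ✗ — req ×2 used more than once (contraction)
relevant: ✓ — at least one use each (req, acc, key, val)
unrestricted: ✓ — type-checks (((C -> B) -> C -> A) -> B) and nothing is barred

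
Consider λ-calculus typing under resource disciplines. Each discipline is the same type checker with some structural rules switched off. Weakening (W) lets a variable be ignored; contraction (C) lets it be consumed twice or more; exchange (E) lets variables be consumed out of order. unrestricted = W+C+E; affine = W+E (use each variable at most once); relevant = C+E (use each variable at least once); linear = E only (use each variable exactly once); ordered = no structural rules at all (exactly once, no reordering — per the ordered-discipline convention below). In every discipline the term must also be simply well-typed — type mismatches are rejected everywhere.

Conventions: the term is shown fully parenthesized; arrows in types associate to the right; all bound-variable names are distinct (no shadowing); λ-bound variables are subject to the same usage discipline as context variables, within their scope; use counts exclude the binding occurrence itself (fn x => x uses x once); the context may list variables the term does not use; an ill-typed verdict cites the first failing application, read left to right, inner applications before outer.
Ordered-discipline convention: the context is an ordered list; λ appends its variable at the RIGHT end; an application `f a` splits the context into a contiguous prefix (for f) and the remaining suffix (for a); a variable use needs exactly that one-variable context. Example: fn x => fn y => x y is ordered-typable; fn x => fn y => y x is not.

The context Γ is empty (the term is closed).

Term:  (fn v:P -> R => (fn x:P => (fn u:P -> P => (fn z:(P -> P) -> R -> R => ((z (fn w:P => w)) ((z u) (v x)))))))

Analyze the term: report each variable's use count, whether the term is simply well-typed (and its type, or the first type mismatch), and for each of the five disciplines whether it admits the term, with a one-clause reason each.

variable uses: v (λ-bound): 1×; x (λ-bound): 1×; u (λ-bound): 1×; z (λ-bound): 2×; w (λ-bound): 1×
left-to-right use order: z, w, z, u, v, x
typing: ✓ — (P -> R) -> P -> (P -> P) -> ((P -> P) -> R -> R) -> R
ordered: ✗, uses contraction: z ×2
linear: ✗, uses contraction: z ×2
affine: ✗, uses contraction: z ×2
relevant: ✓, v, x, u, z, w: all used, weakening unneeded
unrestricted: ✓, typability at (P -> R) -> P -> (P -> P) -> ((P -> P) -> R -> R) -> R is all that's needed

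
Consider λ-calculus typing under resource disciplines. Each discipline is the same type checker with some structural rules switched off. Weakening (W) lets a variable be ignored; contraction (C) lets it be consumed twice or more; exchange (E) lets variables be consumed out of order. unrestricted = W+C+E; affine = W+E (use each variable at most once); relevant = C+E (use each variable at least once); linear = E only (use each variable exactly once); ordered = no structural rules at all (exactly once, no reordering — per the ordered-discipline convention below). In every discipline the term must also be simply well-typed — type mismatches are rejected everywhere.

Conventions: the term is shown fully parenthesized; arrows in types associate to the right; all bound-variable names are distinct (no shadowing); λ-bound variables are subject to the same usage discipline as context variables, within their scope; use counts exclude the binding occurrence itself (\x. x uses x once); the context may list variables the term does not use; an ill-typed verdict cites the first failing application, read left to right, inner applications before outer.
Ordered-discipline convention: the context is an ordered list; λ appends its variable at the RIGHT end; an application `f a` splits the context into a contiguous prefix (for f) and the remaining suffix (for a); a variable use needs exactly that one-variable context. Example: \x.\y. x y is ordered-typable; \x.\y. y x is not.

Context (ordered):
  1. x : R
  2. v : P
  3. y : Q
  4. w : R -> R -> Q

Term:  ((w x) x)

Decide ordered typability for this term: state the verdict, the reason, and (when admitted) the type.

no — needs contraction — x ×2; unused: v, y — weakening required
counts: x=2, v=0, y=0, w=1
left-to-right use order: w, x, x
typing: well-typed — term : Q
across the five disciplines: ordered ✗ · linear ✗ · affine ✗ · relevant ✗ · unrestricted ✓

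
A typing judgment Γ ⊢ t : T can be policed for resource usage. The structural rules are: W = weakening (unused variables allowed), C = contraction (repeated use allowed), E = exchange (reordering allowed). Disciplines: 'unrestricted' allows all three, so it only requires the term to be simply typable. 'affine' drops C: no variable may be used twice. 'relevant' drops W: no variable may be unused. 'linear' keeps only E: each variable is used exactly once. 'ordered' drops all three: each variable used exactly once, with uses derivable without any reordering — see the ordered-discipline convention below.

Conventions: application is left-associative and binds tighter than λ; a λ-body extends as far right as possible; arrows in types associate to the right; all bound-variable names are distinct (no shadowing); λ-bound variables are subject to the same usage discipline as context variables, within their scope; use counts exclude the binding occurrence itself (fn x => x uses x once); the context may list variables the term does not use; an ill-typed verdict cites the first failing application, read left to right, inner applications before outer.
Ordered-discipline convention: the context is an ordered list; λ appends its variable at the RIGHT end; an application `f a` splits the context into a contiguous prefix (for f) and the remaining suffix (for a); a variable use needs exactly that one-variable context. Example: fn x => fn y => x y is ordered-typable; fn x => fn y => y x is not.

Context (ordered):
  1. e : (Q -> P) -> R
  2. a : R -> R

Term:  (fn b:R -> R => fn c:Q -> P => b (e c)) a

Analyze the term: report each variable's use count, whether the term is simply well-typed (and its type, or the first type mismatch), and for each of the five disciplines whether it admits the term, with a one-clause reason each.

variable uses: e=1; a=1; b [bound]=1; c [bound]=1
order of uses: b, e, c, a
typing: the term checks, with type (Q -> P) -> R
ordered ✗ (needs exchange: uses follow b, e, c, a)
linear ✓ (single use per variable (e, a, b, c))
affine ✓ (no duplicate uses among e, a, b, c)
relevant ✓ (at least one use each (e, a, b, c))
unrestricted ✓ (well-typed at (Q -> P) -> R; no restrictions here)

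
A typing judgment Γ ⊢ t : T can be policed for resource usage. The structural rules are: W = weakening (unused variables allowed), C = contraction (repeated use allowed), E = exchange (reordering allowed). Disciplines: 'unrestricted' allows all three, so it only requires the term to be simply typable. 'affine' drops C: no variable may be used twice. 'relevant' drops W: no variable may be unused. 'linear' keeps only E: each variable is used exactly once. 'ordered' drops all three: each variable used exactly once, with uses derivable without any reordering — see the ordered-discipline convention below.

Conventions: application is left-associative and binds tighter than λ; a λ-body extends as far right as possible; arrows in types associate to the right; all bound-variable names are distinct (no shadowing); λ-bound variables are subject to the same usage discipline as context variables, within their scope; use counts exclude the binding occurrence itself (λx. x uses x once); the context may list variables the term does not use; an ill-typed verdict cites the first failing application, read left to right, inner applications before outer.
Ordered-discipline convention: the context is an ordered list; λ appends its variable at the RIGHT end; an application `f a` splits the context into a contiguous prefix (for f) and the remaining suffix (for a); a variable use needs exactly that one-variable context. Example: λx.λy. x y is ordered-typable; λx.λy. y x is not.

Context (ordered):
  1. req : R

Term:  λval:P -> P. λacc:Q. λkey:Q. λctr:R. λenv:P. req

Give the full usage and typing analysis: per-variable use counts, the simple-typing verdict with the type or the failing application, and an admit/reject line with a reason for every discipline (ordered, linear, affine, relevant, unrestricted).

usage: req: 1; val (bound): 0; acc (bound): 0; key (bound): 0; ctr (bound): 0; env (bound): 0
use order (left to right): req
typing: well-typed at (P -> P) -> Q -> Q -> R -> P -> R
ordered: ✗ — val, acc, key, ctr, env left unused
linear: ✗ — val, acc, key, ctr, env left unused
affine: ✓ — req, val, acc, key, ctr, env: no repeats, contraction unneeded
relevant: ✗ — val, acc, key, ctr, env left unused
unrestricted: ✓ — well-typed at (P -> P) -> Q -> Q -> R -> P -> R; no restrictions here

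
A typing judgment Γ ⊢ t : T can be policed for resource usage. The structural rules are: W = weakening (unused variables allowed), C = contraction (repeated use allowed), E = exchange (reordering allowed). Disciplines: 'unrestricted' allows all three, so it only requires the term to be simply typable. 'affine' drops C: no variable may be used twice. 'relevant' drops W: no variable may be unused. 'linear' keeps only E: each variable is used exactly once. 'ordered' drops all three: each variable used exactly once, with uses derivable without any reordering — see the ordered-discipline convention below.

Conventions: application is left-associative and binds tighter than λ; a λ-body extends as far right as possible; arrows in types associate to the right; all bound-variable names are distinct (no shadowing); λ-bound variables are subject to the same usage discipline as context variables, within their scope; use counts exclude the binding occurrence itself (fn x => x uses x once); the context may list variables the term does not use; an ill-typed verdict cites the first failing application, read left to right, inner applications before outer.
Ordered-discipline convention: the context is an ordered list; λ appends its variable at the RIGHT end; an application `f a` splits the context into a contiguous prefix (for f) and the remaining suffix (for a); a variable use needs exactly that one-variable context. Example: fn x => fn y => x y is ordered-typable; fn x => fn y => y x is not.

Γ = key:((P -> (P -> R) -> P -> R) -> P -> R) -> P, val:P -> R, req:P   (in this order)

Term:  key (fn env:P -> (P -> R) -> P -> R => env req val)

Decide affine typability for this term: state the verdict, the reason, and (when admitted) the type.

yes — none of key, val, req, env used more than once; term : P
variable uses: key: 1×, val: 1×, req: 1×, env [bound]: 1×
left-to-right use order: key, env, req, val
typing: ✓ — P
across the five disciplines: ordered ✗, linear ✓, affine ✓, relevant ✓, unrestricted ✓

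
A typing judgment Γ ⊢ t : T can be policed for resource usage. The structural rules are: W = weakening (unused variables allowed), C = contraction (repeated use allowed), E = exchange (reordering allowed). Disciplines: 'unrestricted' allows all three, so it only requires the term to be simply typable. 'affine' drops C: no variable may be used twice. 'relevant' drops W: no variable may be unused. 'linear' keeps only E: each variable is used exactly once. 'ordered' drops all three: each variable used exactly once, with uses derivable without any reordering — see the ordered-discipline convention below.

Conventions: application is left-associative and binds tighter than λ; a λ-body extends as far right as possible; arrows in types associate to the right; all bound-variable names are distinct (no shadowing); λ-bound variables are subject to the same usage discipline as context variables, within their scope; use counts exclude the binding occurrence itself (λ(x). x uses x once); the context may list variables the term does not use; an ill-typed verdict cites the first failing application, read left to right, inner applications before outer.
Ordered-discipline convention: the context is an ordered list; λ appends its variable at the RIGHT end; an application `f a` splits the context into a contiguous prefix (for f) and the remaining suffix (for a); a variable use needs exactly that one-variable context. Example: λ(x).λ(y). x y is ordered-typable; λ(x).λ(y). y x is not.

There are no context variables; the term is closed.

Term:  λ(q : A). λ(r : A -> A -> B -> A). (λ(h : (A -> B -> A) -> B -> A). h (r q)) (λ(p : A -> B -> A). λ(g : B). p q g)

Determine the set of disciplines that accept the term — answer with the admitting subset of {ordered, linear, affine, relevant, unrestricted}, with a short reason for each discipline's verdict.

admitted in: relevant, unrestricted
use counts: q (bound) ×2, r (bound) ×1, h (bound) ×1, p (bound) ×1, g (bound) ×1
left-to-right use order: h, r, q, p, q, g
typing: well-typed at A -> (A -> A -> B -> A) -> B -> A
ordered: ✗ — repeated use of q ×2
linear: ✗ — repeated use of q ×2
affine: ✗ — repeated use of q ×2
relevant: ✓ — at least one use each (q, r, h, p, g)
unrestricted: ✓ — typability at A -> (A -> A -> B -> A) -> B -> A is all that's needed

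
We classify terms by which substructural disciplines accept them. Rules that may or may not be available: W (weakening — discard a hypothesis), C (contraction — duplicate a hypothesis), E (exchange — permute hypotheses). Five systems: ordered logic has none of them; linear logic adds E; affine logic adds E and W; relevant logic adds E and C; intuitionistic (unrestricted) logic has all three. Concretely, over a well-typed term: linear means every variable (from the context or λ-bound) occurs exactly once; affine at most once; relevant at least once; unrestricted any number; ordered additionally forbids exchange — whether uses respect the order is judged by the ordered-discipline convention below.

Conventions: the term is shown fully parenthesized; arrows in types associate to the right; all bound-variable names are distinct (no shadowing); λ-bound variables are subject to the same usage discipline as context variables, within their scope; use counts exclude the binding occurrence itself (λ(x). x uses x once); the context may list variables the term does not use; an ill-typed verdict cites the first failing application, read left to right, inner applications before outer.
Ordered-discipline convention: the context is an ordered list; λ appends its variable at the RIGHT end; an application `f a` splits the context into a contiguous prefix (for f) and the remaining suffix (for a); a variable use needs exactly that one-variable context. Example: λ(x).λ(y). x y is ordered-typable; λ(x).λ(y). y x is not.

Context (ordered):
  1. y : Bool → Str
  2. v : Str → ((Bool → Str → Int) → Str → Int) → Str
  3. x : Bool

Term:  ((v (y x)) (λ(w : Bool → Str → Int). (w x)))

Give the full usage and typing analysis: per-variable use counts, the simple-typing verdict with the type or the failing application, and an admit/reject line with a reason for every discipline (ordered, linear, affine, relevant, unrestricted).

usage: y: 1; v: 1; x: 2; w (bound): 1
order of uses: v, y, x, w, x
typing: ✓ — Str
ordered: ✗ — uses contraction: x ×2
linear: ✗ — uses contraction: x ×2
affine: ✗ — uses contraction: x ×2
relevant: ✓ — at least one use each (y, v, x, w)
unrestricted: ✓ — type-checks (Str) and nothing is barred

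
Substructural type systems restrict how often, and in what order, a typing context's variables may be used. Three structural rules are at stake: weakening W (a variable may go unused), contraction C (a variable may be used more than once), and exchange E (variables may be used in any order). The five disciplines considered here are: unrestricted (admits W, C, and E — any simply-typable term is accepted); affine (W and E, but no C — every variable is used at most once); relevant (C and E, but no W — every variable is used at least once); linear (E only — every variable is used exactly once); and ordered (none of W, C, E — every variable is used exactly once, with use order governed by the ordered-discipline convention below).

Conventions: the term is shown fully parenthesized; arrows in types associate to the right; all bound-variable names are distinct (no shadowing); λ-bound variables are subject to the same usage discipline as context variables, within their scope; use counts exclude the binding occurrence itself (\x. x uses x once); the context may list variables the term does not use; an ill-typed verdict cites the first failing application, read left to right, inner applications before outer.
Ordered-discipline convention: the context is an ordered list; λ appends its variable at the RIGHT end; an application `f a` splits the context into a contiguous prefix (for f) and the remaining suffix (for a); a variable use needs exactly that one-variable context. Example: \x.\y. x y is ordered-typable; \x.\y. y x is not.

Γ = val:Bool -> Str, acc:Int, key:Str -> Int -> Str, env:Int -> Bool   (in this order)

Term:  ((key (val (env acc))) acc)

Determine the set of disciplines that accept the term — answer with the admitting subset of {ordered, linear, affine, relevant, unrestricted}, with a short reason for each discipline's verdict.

accepted by: relevant, unrestricted
counts: val ×1, acc ×2, key ×1, env ×1
use order (left to right): key, val, env, acc, acc
typing: ✓ — Str
ordered: ✗ — needs contraction — acc ×2
linear: ✗ — needs contraction — acc ×2
affine: ✗ — needs contraction — acc ×2
relevant: ✓ — every one of val, acc, key, env appears
unrestricted: ✓ — typability at Str is all that's needed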